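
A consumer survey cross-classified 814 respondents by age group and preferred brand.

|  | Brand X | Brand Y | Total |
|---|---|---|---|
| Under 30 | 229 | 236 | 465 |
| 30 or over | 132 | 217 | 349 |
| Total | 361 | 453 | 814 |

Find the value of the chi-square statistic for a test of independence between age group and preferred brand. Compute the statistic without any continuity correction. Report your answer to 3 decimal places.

10.544

Grand total N = 814.
Expected counts (row total × column total / N):
  Under 30, Brand X: 465×361/814 = 206.2224
  Under 30, Brand Y: 465×453/814 = 258.7776
  30 or over, Brand X: 349×361/814 = 154.7776
  30 or over, Brand Y: 349×453/814 = 194.2224
Contributions (O − E)²/E:
  (229 − 206.2224)²/206.2224 = 2.5158
  (236 − 258.7776)²/258.7776 = 2.0049
  (132 − 154.7776)²/154.7776 = 3.3520
  (217 − 194.2224)²/194.2224 = 2.6713
χ² = 2.5158 + 2.0049 + 3.3520 + 2.6713 = 10.544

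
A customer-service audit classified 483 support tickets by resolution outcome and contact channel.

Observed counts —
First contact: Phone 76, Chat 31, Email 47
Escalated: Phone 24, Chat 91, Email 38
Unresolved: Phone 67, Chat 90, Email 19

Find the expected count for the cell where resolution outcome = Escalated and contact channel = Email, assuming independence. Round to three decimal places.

32.944

Row total (Escalated) = 153; column total (Email) = 104; grand total N = 483.
Expected count = (row total × column total) / N = 153 × 104 / 483 = 32.944.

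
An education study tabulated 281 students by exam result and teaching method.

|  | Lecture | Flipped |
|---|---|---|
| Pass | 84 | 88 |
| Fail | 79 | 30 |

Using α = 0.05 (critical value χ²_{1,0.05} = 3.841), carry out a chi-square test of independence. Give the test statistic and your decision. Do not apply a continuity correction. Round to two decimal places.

15.31; reject H₀

Row totals: 172, 109. Column totals: 163, 118. Grand total N = 281.
Expected counts (row total × column total / N):
  Pass, Lecture: 172×163/281 = 99.772
  Pass, Flipped: 172×118/281 = 72.228
  Fail, Lecture: 109×163/281 = 63.228
  Fail, Flipped: 109×118/281 = 45.772
Contributions (O − E)²/E:
  (84 − 99.772)²/99.772 = 2.4932
  (88 − 72.228)²/72.228 = 3.4440
  (79 − 63.228)²/63.228 = 3.9343
  (30 − 45.772)²/45.772 = 5.4347
χ² = 2.4932 + 3.4440 + 3.9343 + 5.4347 = 15.31
df = (2−1)(2−1) = 1. Since 15.31 > 3.841, reject the null hypothesis of independence at α = 0.05.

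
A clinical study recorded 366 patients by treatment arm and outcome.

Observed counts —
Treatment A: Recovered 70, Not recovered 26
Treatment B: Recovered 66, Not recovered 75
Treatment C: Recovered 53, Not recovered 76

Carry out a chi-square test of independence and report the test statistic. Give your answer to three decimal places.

Row totals: 96, 141, 129. Column totals: 189, 177. Grand total N = 366.
Expected counts (row total × column total / N):
  Treatment A, Recovered: 96×189/366 = 49.5738
  Treatment A, Not recovered: 96×177/366 = 46.4262
  Treatment B, Recovered: 141×189/366 = 72.8115
  Treatment B, Not recovered: 141×177/366 = 68.1885
  Treatment C, Recovered: 129×189/366 = 66.6148
  Treatment C, Not recovered: 129×177/366 = 62.3852
Contributions (O − E)²/E:
  (70 − 49.5738)²/49.5738 = 8.4163
  (26 − 46.4262)²/46.4262 = 8.9869
  (66 − 72.8115)²/72.8115 = 0.6372
  (75 − 68.1885)²/68.1885 = 0.6804
  (53 − 66.6148)²/66.6148 = 2.7826
  (76 − 62.3852)²/62.3852 = 2.9713
χ² = 8.4163 + 8.9869 + 0.6372 + 0.6804 + 2.7826 + 2.9713 = 24.475

24.475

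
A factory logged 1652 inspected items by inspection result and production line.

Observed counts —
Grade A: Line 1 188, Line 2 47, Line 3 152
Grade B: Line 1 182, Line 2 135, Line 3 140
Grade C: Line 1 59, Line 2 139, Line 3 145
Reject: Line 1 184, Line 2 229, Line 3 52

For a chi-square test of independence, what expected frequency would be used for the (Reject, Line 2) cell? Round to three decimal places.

Row total (Reject) = 465; column total (Line 2) = 550; grand total N = 1652.
Expected count = (row total × column total) / N = 465 × 550 / 1652 = 154.812.

154.812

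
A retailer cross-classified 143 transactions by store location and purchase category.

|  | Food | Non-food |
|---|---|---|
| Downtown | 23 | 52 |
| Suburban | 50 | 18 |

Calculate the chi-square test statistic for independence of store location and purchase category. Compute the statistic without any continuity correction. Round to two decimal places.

26.22

Row totals: 75, 68. Column totals: 73, 70. Grand total N = 143.
Expected counts (row total × column total / N):
  Downtown, Food: 75×73/143 = 38.287
  Downtown, Non-food: 75×70/143 = 36.713
  Suburban, Food: 68×73/143 = 34.713
  Suburban, Non-food: 68×70/143 = 33.287
Contributions (O − E)²/E:
  (23 − 38.287)²/38.287 = 6.1037
  (52 − 36.713)²/36.713 = 6.3654
  (50 − 34.713)²/34.713 = 6.7321
  (18 − 33.287)²/33.287 = 7.0205
χ² = 6.1037 + 6.3654 + 6.7321 + 7.0205 = 26.22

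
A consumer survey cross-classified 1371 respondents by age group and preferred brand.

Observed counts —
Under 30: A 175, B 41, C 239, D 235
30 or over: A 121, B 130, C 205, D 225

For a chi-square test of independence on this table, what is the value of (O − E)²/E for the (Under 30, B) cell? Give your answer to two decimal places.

23.59

Row total (Under 30) = 690; column total (B) = 171; N = 1371.
Expected count E = 690 × 171 / 1371 = 86.061.
Contribution = (O − E)²/E = (41 − 86.061)² / 86.061 = 23.59.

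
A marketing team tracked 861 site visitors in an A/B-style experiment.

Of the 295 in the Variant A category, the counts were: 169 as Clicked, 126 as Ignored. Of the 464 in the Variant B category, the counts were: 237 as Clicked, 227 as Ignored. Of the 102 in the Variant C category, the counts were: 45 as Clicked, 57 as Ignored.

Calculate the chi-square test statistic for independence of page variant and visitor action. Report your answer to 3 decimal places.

Row totals: 295, 464, 102. Column totals: 451, 410. Grand total N = 861.
Expected counts (row total × column total / N):
  Variant A, Clicked: 295×451/861 = 154.5238
  Variant A, Ignored: 295×410/861 = 140.4762
  Variant B, Clicked: 464×451/861 = 243.0476
  Variant B, Ignored: 464×410/861 = 220.9524
  Variant C, Clicked: 102×451/861 = 53.4286
  Variant C, Ignored: 102×410/861 = 48.5714
Contributions (O − E)²/E:
  (169 − 154.5238)²/154.5238 = 1.3562
  (126 − 140.4762)²/140.4762 = 1.4918
  (237 − 243.0476)²/243.0476 = 0.1505
  (227 − 220.9524)²/220.9524 = 0.1655
  (45 − 53.4286)²/53.4286 = 1.3296
  (57 − 48.5714)²/48.5714 = 1.4626
χ² = 1.3562 + 1.4918 + 0.1505 + 0.1655 + 1.3296 + 1.4626 = 5.956

5.956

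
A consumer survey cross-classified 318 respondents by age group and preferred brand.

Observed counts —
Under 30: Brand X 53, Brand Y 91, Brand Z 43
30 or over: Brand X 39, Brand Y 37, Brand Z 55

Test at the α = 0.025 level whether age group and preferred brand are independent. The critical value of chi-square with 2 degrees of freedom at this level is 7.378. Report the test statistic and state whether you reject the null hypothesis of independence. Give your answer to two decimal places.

Row totals: 187, 131. Column totals: 92, 128, 98. Grand total N = 318.
Expected counts (row total × column total / N):
  Under 30, Brand X: 187×92/318 = 54.101
  Under 30, Brand Y: 187×128/318 = 75.270
  Under 30, Brand Z: 187×98/318 = 57.629
  30 or over, Brand X: 131×92/318 = 37.899
  30 or over, Brand Y: 131×128/318 = 52.730
  30 or over, Brand Z: 131×98/318 = 40.371
Contributions (O − E)²/E:
  (53 − 54.101)²/54.101 = 0.0224
  (91 − 75.270)²/75.270 = 3.2873
  (43 − 57.629)²/57.629 = 3.7135
  (39 − 37.899)²/37.899 = 0.0320
  (37 − 52.730)²/52.730 = 4.6925
  (55 − 40.371)²/40.371 = 5.3010
χ² = 0.0224 + 3.2873 + 3.7135 + 0.0320 + 4.6925 + 5.3010 = 17.05
df = (2−1)(3−1) = 2. Since 17.05 > 7.378, reject the null hypothesis of independence at α = 0.025.

17.05; reject H₀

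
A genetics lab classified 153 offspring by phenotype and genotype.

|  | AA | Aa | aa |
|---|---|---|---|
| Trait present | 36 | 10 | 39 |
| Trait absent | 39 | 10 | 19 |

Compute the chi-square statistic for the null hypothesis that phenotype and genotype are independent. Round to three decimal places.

Row totals: 85, 68. Column totals: 75, 20, 58. Grand total N = 153.
Expected counts (row total × column total / N):
  Trait present, AA: 85×75/153 = 41.6667
  Trait present, Aa: 85×20/153 = 11.1111
  Trait present, aa: 85×58/153 = 32.2222
  Trait absent, AA: 68×75/153 = 33.3333
  Trait absent, Aa: 68×20/153 = 8.8889
  Trait absent, aa: 68×58/153 = 25.7778
Contributions (O − E)²/E:
  (36 − 41.6667)²/41.6667 = 0.7707
  (10 − 11.1111)²/11.1111 = 0.1111
  (39 − 32.2222)²/32.2222 = 1.4257
  (39 − 33.3333)²/33.3333 = 0.9633
  (10 − 8.8889)²/8.8889 = 0.1389
  (19 − 25.7778)²/25.7778 = 1.7821
χ² = 0.7707 + 0.1111 + 1.4257 + 0.9633 + 0.1389 + 1.7821 = 5.192

5.192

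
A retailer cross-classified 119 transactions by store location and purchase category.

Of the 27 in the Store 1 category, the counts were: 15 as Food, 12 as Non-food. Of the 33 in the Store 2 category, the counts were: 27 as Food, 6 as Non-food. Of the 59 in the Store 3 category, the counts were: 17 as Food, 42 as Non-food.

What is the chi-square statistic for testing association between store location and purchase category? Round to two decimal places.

24.28

Row totals: 27, 33, 59. Column totals: 59, 60. Grand total N = 119.
Expected counts (row total × column total / N):
  Store 1, Food: 27×59/119 = 13.387
  Store 1, Non-food: 27×60/119 = 13.613
  Store 2, Food: 33×59/119 = 16.361
  Store 2, Non-food: 33×60/119 = 16.639
  Store 3, Food: 59×59/119 = 29.252
  Store 3, Non-food: 59×60/119 = 29.748
Contributions (O − E)²/E:
  (15 − 13.387)²/13.387 = 0.1944
  (12 − 13.613)²/13.613 = 0.1911
  (27 − 16.361)²/16.361 = 6.9182
  (6 − 16.639)²/16.639 = 6.8026
  (17 − 29.252)²/29.252 = 5.1317
  (42 − 29.748)²/29.748 = 5.0461
χ² = 0.1944 + 0.1911 + 6.9182 + 6.8026 + 5.1317 + 5.0461 = 24.28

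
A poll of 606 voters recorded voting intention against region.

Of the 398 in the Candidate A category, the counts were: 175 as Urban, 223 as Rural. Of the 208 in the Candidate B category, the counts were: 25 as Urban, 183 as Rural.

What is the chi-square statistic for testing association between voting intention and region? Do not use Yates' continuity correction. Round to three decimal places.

Row totals: 398, 208. Column totals: 200, 406. Grand total N = 606.
Expected counts (row total × column total / N):
  Candidate A, Urban: 398×200/606 = 131.3531
  Candidate A, Rural: 398×406/606 = 266.6469
  Candidate B, Urban: 208×200/606 = 68.6469
  Candidate B, Rural: 208×406/606 = 139.3531
Contributions (O − E)²/E:
  (175 − 131.3531)²/131.3531 = 14.5033
  (223 − 266.6469)²/266.6469 = 7.1445
  (25 − 68.6469)²/68.6469 = 27.7515
  (183 − 139.3531)²/139.3531 = 13.6707
χ² = 14.5033 + 7.1445 + 27.7515 + 13.6707 = 63.070

63.070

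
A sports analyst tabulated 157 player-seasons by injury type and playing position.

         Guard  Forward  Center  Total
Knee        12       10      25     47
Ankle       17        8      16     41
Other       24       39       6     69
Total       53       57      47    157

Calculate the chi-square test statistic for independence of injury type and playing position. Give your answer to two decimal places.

Grand total N = 157.
Expected counts (row total × column total / N):
  Knee, Guard: 47×53/157 = 15.866
  Knee, Forward: 47×57/157 = 17.064
  Knee, Center: 47×47/157 = 14.070
  Ankle, Guard: 41×53/157 = 13.841
  Ankle, Forward: 41×57/157 = 14.885
  Ankle, Center: 41×47/157 = 12.274
  Other, Guard: 69×53/157 = 23.293
  Other, Forward: 69×57/157 = 25.051
  Other, Center: 69×47/157 = 20.656
Contributions (O − E)²/E:
  (12 − 15.866)²/15.866 = 0.9420
  (10 − 17.064)²/17.064 = 2.9243
  (25 − 14.070)²/14.070 = 8.4908
  (17 − 13.841)²/13.841 = 0.7210
  (8 − 14.885)²/14.885 = 3.1846
  (16 − 12.274)²/12.274 = 1.1311
  (24 − 23.293)²/23.293 = 0.0215
  (39 − 25.051)²/25.051 = 7.7671
  (6 − 20.656)²/20.656 = 10.3988
χ² = 0.9420 + 2.9243 + 8.4908 + 0.7210 + 3.1846 + 1.1311 + 0.0215 + 7.7671 + 10.3988 = 35.58

35.58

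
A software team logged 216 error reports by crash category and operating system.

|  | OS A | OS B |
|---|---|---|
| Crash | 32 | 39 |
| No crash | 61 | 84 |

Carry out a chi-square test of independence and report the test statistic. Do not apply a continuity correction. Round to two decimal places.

0.18

Row totals: 71, 145. Column totals: 93, 123. Grand total N = 216.
Expected counts (row total × column total / N):
  Crash, OS A: 71×93/216 = 30.569
  Crash, OS B: 71×123/216 = 40.431
  No crash, OS A: 145×93/216 = 62.431
  No crash, OS B: 145×123/216 = 82.569
Contributions (O − E)²/E:
  (32 − 30.569)²/30.569 = 0.0670
  (39 − 40.431)²/40.431 = 0.0506
  (61 − 62.431)²/62.431 = 0.0328
  (84 − 82.569)²/82.569 = 0.0248
χ² = 0.0670 + 0.0506 + 0.0328 + 0.0248 = 0.18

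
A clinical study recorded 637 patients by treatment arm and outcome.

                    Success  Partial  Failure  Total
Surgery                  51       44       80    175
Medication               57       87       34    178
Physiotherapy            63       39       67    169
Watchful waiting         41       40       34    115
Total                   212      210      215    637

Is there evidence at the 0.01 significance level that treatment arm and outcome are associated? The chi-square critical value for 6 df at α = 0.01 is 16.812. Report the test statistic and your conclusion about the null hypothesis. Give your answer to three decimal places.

45.111; reject H₀

Grand total N = 637.
Expected counts (row total × column total / N):
  Surgery, Success: 175×212/637 = 58.24176
  Surgery, Partial: 175×210/637 = 57.69231
  Surgery, Failure: 175×215/637 = 59.06593
  Medication, Success: 178×212/637 = 59.24019
  Medication, Partial: 178×210/637 = 58.68132
  Medication, Failure: 178×215/637 = 60.07849
  Physiotherapy, Success: 169×212/637 = 56.24490
  Physiotherapy, Partial: 169×210/637 = 55.71429
  Physiotherapy, Failure: 169×215/637 = 57.04082
  Watchful waiting, Success: 115×212/637 = 38.27316
  Watchful waiting, Partial: 115×210/637 = 37.91209
  Watchful waiting, Failure: 115×215/637 = 38.81476
Contributions (O − E)²/E:
  (51 − 58.24176)²/58.24176 = 0.9004
  (44 − 57.69231)²/57.69231 = 3.2496
  (80 − 59.06593)²/59.06593 = 7.4194
  (57 − 59.24019)²/59.24019 = 0.0847
  (87 − 58.68132)²/58.68132 = 13.6661
  (34 − 60.07849)²/60.07849 = 11.3200
  (63 − 56.24490)²/56.24490 = 0.8113
  (39 − 55.71429)²/55.71429 = 5.0143
  (67 − 57.04082)²/57.04082 = 1.7388
  (41 − 38.27316)²/38.27316 = 0.1943
  (40 − 37.91209)²/37.91209 = 0.1150
  (34 − 38.81476)²/38.81476 = 0.5972
χ² = 0.9004 + 3.2496 + 7.4194 + 0.0847 + 13.6661 + 11.3200 + 0.8113 + 5.0143 + 1.7388 + 0.1943 + 0.1150 + 0.5972 = 45.111
df = (4−1)(3−1) = 6. Since 45.111 > 16.812, reject the null hypothesis of independence at α = 0.01.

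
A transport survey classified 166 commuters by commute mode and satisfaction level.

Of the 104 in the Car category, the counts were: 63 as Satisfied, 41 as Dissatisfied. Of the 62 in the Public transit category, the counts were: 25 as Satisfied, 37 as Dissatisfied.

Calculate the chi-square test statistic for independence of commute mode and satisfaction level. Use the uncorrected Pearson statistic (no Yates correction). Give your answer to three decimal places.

6.397

Row totals: 104, 62. Column totals: 88, 78. Grand total N = 166.
Expected counts (row total × column total / N):
  Car, Satisfied: 104×88/166 = 55.1325
  Car, Dissatisfied: 104×78/166 = 48.8675
  Public transit, Satisfied: 62×88/166 = 32.8675
  Public transit, Dissatisfied: 62×78/166 = 29.1325
Contributions (O − E)²/E:
  (63 − 55.1325)²/55.1325 = 1.1227
  (41 − 48.8675)²/48.8675 = 1.2666
  (25 − 32.8675)²/32.8675 = 1.8832
  (37 − 29.1325)²/29.1325 = 2.1247
χ² = 1.1227 + 1.2666 + 1.8832 + 2.1247 = 6.397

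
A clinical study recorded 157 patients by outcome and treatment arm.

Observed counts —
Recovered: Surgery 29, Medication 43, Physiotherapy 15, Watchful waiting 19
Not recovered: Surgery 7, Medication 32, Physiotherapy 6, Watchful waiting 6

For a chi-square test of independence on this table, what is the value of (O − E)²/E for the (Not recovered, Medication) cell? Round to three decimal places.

2.394

Row total (Not recovered) = 51; column total (Medication) = 75; N = 157.
Expected count E = 51 × 75 / 157 = 24.3631.
Contribution = (O − E)²/E = (32 − 24.3631)² / 24.3631 = 2.394.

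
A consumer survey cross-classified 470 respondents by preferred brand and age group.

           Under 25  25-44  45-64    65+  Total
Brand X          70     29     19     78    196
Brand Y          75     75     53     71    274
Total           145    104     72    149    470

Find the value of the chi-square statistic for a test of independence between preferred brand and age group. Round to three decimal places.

Grand total N = 470.
Expected counts (row total × column total / N):
  Brand X, Under 25: 196×145/470 = 60.4681
  Brand X, 25-44: 196×104/470 = 43.3702
  Brand X, 45-64: 196×72/470 = 30.0255
  Brand X, 65+: 196×149/470 = 62.1362
  Brand Y, Under 25: 274×145/470 = 84.5319
  Brand Y, 25-44: 274×104/470 = 60.6298
  Brand Y, 45-64: 274×72/470 = 41.9745
  Brand Y, 65+: 274×149/470 = 86.8638
Contributions (O − E)²/E:
  (70 − 60.4681)²/60.4681 = 1.5026
  (29 − 43.3702)²/43.3702 = 4.7614
  (19 − 30.0255)²/30.0255 = 4.0486
  (78 − 62.1362)²/62.1362 = 4.0501
  (75 − 84.5319)²/84.5319 = 1.0748
  (75 − 60.6298)²/60.6298 = 3.4060
  (53 − 41.9745)²/41.9745 = 2.8961
  (71 − 86.8638)²/86.8638 = 2.8972
χ² = 1.5026 + 4.7614 + 4.0486 + 4.0501 + 1.0748 + 3.4060 + 2.8961 + 2.8972 = 24.637

24.637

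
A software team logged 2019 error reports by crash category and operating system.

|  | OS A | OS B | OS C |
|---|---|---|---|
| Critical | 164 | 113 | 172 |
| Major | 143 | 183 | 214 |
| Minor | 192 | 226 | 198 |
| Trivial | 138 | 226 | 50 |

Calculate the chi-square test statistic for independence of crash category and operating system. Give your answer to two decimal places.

Row totals: 449, 540, 616, 414. Column totals: 637, 748, 634. Grand total N = 2019.
Expected counts (row total × column total / N):
  Critical, OS A: 449×637/2019 = 141.661
  Critical, OS B: 449×748/2019 = 166.346
  Critical, OS C: 449×634/2019 = 140.994
  Major, OS A: 540×637/2019 = 170.371
  Major, OS B: 540×748/2019 = 200.059
  Major, OS C: 540×634/2019 = 169.569
  Minor, OS A: 616×637/2019 = 194.350
  Minor, OS B: 616×748/2019 = 228.216
  Minor, OS C: 616×634/2019 = 193.434
  Trivial, OS A: 414×637/2019 = 130.618
  Trivial, OS B: 414×748/2019 = 153.379
  Trivial, OS C: 414×634/2019 = 130.003
Contributions (O − E)²/E:
  (164 − 141.661)²/141.661 = 3.5227
  (113 − 166.346)²/166.346 = 17.1077
  (172 − 140.994)²/140.994 = 6.8185
  (143 − 170.371)²/170.371 = 4.3973
  (183 − 200.059)²/200.059 = 1.4546
  (214 − 169.569)²/169.569 = 11.6419
  (192 − 194.350)²/194.350 = 0.0284
  (226 − 228.216)²/228.216 = 0.0215
  (198 − 193.434)²/193.434 = 0.1078
  (138 − 130.618)²/130.618 = 0.4172
  (226 − 153.379)²/153.379 = 34.3842
  (50 − 130.003)²/130.003 = 49.2333
χ² = 3.5227 + 17.1077 + 6.8185 + 4.3973 + 1.4546 + 11.6419 + 0.0284 + 0.0215 + 0.1078 + 0.4172 + 34.3842 + 49.2333 = 129.14

129.14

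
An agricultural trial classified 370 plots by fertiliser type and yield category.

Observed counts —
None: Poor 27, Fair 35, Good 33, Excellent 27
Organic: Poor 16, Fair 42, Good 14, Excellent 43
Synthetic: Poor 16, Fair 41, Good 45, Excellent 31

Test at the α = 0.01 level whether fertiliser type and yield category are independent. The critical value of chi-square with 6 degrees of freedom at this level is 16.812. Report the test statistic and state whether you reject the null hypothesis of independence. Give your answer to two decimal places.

Row totals: 122, 115, 133. Column totals: 59, 118, 92, 101. Grand total N = 370.
Expected counts (row total × column total / N):
  None, Poor: 122×59/370 = 19.454
  None, Fair: 122×118/370 = 38.908
  None, Good: 122×92/370 = 30.335
  None, Excellent: 122×101/370 = 33.303
  Organic, Poor: 115×59/370 = 18.338
  Organic, Fair: 115×118/370 = 36.676
  Organic, Good: 115×92/370 = 28.595
  Organic, Excellent: 115×101/370 = 31.392
  Synthetic, Poor: 133×59/370 = 21.208
  Synthetic, Fair: 133×118/370 = 42.416
  Synthetic, Good: 133×92/370 = 33.070
  Synthetic, Excellent: 133×101/370 = 36.305
Contributions (O − E)²/E:
  (27 − 19.454)²/19.454 = 2.9270
  (35 − 38.908)²/38.908 = 0.3925
  (33 − 30.335)²/30.335 = 0.2341
  (27 − 33.303)²/33.303 = 1.1929
  (16 − 18.338)²/18.338 = 0.2981
  (42 − 36.676)²/36.676 = 0.7728
  (14 − 28.595)²/28.595 = 7.4493
  (43 − 31.392)²/31.392 = 4.2924
  (16 − 21.208)²/21.208 = 1.2789
  (41 − 42.416)²/42.416 = 0.0473
  (45 − 33.070)²/33.070 = 4.3037
  (31 − 36.305)²/36.305 = 0.7752
χ² = 2.9270 + 0.3925 + 0.2341 + 1.1929 + 0.2981 + 0.7728 + 7.4493 + 4.2924 + 1.2789 + 0.0473 + 4.3037 + 0.7752 = 23.96
df = (3−1)(4−1) = 6. Since 23.96 > 16.812, reject the null hypothesis of independence at α = 0.01.

23.96; reject H₀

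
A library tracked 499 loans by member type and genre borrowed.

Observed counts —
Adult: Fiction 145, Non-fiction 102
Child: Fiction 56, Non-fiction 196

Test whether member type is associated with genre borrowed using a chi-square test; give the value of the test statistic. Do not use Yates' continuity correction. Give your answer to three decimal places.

69.016

Row totals: 247, 252. Column totals: 201, 298. Grand total N = 499.
Expected counts (row total × column total / N):
  Adult, Fiction: 247×201/499 = 99.4930
  Adult, Non-fiction: 247×298/499 = 147.5070
  Child, Fiction: 252×201/499 = 101.5070
  Child, Non-fiction: 252×298/499 = 150.4930
Contributions (O − E)²/E:
  (145 − 99.4930)²/99.4930 = 20.8144
  (102 − 147.5070)²/147.5070 = 14.0392
  (56 − 101.5070)²/101.5070 = 20.4014
  (196 − 150.4930)²/150.4930 = 13.7607
χ² = 20.8144 + 14.0392 + 20.4014 + 13.7607 = 69.016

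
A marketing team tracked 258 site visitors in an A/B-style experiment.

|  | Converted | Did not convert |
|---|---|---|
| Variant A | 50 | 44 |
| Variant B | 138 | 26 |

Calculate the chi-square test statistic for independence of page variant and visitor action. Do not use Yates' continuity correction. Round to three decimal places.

Row totals: 94, 164. Column totals: 188, 70. Grand total N = 258.
Expected counts (row total × column total / N):
  Variant A, Converted: 94×188/258 = 68.4961
  Variant A, Did not convert: 94×70/258 = 25.5039
  Variant B, Converted: 164×188/258 = 119.5039
  Variant B, Did not convert: 164×70/258 = 44.4961
Contributions (O − E)²/E:
  (50 − 68.4961)²/68.4961 = 4.9945
  (44 − 25.5039)²/25.5039 = 13.4139
  (138 − 119.5039)²/119.5039 = 2.8627
  (26 − 44.4961)²/44.4961 = 7.6884
χ² = 4.9945 + 13.4139 + 2.8627 + 7.6884 = 28.960

28.960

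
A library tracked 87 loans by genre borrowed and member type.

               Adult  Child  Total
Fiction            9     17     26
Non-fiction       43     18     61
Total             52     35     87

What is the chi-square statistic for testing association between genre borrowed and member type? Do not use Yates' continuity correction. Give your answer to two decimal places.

Grand total N = 87.
Expected counts (row total × column total / N):
  Fiction, Adult: 26×52/87 = 15.540
  Fiction, Child: 26×35/87 = 10.460
  Non-fiction, Adult: 61×52/87 = 36.460
  Non-fiction, Child: 61×35/87 = 24.540
Contributions (O − E)²/E:
  (9 − 15.540)²/15.540 = 2.7524
  (17 − 10.460)²/10.460 = 4.0891
  (43 − 36.460)²/36.460 = 1.1731
  (18 − 24.540)²/24.540 = 1.7429
χ² = 2.7524 + 4.0891 + 1.1731 + 1.7429 = 9.76

9.76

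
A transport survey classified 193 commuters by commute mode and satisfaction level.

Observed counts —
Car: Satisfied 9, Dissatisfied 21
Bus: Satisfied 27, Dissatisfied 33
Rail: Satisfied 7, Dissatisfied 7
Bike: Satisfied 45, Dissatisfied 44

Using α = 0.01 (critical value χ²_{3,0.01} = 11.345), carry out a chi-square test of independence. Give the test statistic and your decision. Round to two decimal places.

Row totals: 30, 60, 14, 89. Column totals: 88, 105. Grand total N = 193.
Expected counts (row total × column total / N):
  Car, Satisfied: 30×88/193 = 13.6788
  Car, Dissatisfied: 30×105/193 = 16.3212
  Bus, Satisfied: 60×88/193 = 27.3575
  Bus, Dissatisfied: 60×105/193 = 32.6425
  Rail, Satisfied: 14×88/193 = 6.3834
  Rail, Dissatisfied: 14×105/193 = 7.6166
  Bike, Satisfied: 89×88/193 = 40.5803
  Bike, Dissatisfied: 89×105/193 = 48.4197
Contributions (O − E)²/E:
  (9 − 13.6788)²/13.6788 = 1.6004
  (21 − 16.3212)²/16.3212 = 1.3413
  (27 − 27.3575)²/27.3575 = 0.0047
  (33 − 32.6425)²/32.6425 = 0.0039
  (7 − 6.3834)²/6.3834 = 0.0596
  (7 − 7.6166)²/7.6166 = 0.0499
  (45 − 40.5803)²/40.5803 = 0.4814
  (44 − 48.4197)²/48.4197 = 0.4034
χ² = 1.6004 + 1.3413 + 0.0047 + 0.0039 + 0.0596 + 0.0499 + 0.4814 + 0.4034 = 3.94
df = (4−1)(2−1) = 3. Since 3.94 < 11.345, fail to reject the null hypothesis of independence at α = 0.01.

3.94; fail to reject H₀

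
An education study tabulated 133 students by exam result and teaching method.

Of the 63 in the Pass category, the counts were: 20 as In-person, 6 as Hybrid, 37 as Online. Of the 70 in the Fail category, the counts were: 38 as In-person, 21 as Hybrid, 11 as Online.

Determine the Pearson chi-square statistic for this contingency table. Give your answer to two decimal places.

Row totals: 63, 70. Column totals: 58, 27, 48. Grand total N = 133.
Expected counts (row total × column total / N):
  Pass, In-person: 63×58/133 = 27.474
  Pass, Hybrid: 63×27/133 = 12.789
  Pass, Online: 63×48/133 = 22.737
  Fail, In-person: 70×58/133 = 30.526
  Fail, Hybrid: 70×27/133 = 14.211
  Fail, Online: 70×48/133 = 25.263
Contributions (O − E)²/E:
  (20 − 27.474)²/27.474 = 2.0332
  (6 − 12.789)²/12.789 = 3.6039
  (37 − 22.737)²/22.737 = 8.9472
  (38 − 30.526)²/30.526 = 1.8299
  (21 − 14.211)²/14.211 = 3.2433
  (11 − 25.263)²/25.263 = 8.0526
χ² = 2.0332 + 3.6039 + 8.9472 + 1.8299 + 3.2433 + 8.0526 = 27.71

27.71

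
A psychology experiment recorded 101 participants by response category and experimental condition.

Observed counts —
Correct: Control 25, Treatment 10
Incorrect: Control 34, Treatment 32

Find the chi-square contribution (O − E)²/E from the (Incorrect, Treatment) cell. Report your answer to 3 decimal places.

Row total (Incorrect) = 66; column total (Treatment) = 42; N = 101.
Expected count E = 66 × 42 / 101 = 27.4455.
Contribution = (O − E)²/E = (32 − 27.4455)² / 27.4455 = 0.756.

0.756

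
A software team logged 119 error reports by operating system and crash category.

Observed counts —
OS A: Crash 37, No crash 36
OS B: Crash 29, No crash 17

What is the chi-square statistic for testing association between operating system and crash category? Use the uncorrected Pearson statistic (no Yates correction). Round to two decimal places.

Row totals: 73, 46. Column totals: 66, 53. Grand total N = 119.
Expected counts (row total × column total / N):
  OS A, Crash: 73×66/119 = 40.487
  OS A, No crash: 73×53/119 = 32.513
  OS B, Crash: 46×66/119 = 25.513
  OS B, No crash: 46×53/119 = 20.487
Contributions (O − E)²/E:
  (37 − 40.487)²/40.487 = 0.3003
  (36 − 32.513)²/32.513 = 0.3740
  (29 − 25.513)²/25.513 = 0.4766
  (17 − 20.487)²/20.487 = 0.5935
χ² = 0.3003 + 0.3740 + 0.4766 + 0.5935 = 1.74

1.74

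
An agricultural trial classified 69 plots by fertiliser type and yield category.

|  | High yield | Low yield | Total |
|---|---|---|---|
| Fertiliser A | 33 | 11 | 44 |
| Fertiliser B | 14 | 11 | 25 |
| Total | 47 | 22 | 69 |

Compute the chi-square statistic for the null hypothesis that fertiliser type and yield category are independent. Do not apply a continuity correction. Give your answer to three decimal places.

2.650

Grand total N = 69.
Expected counts (row total × column total / N):
  Fertiliser A, High yield: 44×47/69 = 29.9710
  Fertiliser A, Low yield: 44×22/69 = 14.0290
  Fertiliser B, High yield: 25×47/69 = 17.0290
  Fertiliser B, Low yield: 25×22/69 = 7.9710
Contributions (O − E)²/E:
  (33 − 29.9710)²/29.9710 = 0.3061
  (11 − 14.0290)²/14.0290 = 0.6540
  (14 − 17.0290)²/17.0290 = 0.5388
  (11 − 7.9710)²/7.9710 = 1.1510
χ² = 0.3061 + 0.6540 + 0.5388 + 1.1510 = 2.650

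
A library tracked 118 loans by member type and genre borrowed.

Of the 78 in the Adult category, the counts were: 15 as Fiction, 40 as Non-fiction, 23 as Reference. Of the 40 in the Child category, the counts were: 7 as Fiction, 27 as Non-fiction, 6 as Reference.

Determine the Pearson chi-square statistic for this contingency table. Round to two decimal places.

3.53

Row totals: 78, 40. Column totals: 22, 67, 29. Grand total N = 118.
Expected counts (row total × column total / N):
  Adult, Fiction: 78×22/118 = 14.542
  Adult, Non-fiction: 78×67/118 = 44.288
  Adult, Reference: 78×29/118 = 19.169
  Child, Fiction: 40×22/118 = 7.458
  Child, Non-fiction: 40×67/118 = 22.712
  Child, Reference: 40×29/118 = 9.831
Contributions (O − E)²/E:
  (15 − 14.542)²/14.542 = 0.0144
  (40 − 44.288)²/44.288 = 0.4152
  (23 − 19.169)²/19.169 = 0.7656
  (7 − 7.458)²/7.458 = 0.0281
  (27 − 22.712)²/22.712 = 0.8096
  (6 − 9.831)²/9.831 = 1.4929
χ² = 0.0144 + 0.4152 + 0.7656 + 0.0281 + 0.8096 + 1.4929 = 3.53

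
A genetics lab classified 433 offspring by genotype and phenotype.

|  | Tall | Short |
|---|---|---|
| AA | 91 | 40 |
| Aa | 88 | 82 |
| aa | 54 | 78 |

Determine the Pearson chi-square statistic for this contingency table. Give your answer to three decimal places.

Row totals: 131, 170, 132. Column totals: 233, 200. Grand total N = 433.
Expected counts (row total × column total / N):
  AA, Tall: 131×233/433 = 70.4919
  AA, Short: 131×200/433 = 60.5081
  Aa, Tall: 170×233/433 = 91.4781
  Aa, Short: 170×200/433 = 78.5219
  aa, Tall: 132×233/433 = 71.0300
  aa, Short: 132×200/433 = 60.9700
Contributions (O − E)²/E:
  (91 − 70.4919)²/70.4919 = 5.9664
  (40 − 60.5081)²/60.5081 = 6.9508
  (88 − 91.4781)²/91.4781 = 0.1322
  (82 − 78.5219)²/78.5219 = 0.1541
  (54 − 71.0300)²/71.0300 = 4.0831
  (78 − 60.9700)²/60.9700 = 4.7568
χ² = 5.9664 + 6.9508 + 0.1322 + 0.1541 + 4.0831 + 4.7568 = 22.043

22.043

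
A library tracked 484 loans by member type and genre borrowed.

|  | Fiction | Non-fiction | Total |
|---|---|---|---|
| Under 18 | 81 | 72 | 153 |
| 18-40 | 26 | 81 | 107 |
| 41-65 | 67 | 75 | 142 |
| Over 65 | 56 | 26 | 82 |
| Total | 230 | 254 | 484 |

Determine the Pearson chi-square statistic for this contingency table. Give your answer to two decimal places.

39.13

Grand total N = 484.
Expected counts (row total × column total / N):
  Under 18, Fiction: 153×230/484 = 72.707
  Under 18, Non-fiction: 153×254/484 = 80.293
  18-40, Fiction: 107×230/484 = 50.847
  18-40, Non-fiction: 107×254/484 = 56.153
  41-65, Fiction: 142×230/484 = 67.479
  41-65, Non-fiction: 142×254/484 = 74.521
  Over 65, Fiction: 82×230/484 = 38.967
  Over 65, Non-fiction: 82×254/484 = 43.033
Contributions (O − E)²/E:
  (81 − 72.707)²/72.707 = 0.9459
  (72 − 80.293)²/80.293 = 0.8565
  (26 − 50.847)²/50.847 = 12.1418
  (81 − 56.153)²/56.153 = 10.9945
  (67 − 67.479)²/67.479 = 0.0034
  (75 − 74.521)²/74.521 = 0.0031
  (56 − 38.967)²/38.967 = 7.4454
  (26 − 43.033)²/43.033 = 6.7419
χ² = 0.9459 + 0.8565 + 12.1418 + 10.9945 + 0.0034 + 0.0031 + 7.4454 + 6.7419 = 39.13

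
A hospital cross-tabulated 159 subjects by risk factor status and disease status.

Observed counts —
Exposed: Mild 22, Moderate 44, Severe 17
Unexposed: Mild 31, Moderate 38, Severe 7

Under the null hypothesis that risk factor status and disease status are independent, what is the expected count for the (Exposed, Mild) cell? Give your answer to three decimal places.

27.667

Row total (Exposed) = 83; column total (Mild) = 53; grand total N = 159.
Expected count = (row total × column total) / N = 83 × 53 / 159 = 27.667.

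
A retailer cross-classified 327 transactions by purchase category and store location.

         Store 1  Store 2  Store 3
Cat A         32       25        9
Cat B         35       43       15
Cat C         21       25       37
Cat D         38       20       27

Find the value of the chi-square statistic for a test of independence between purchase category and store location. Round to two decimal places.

32.38

Row totals: 66, 93, 83, 85. Column totals: 126, 113, 88. Grand total N = 327.
Expected counts (row total × column total / N):
  Cat A, Store 1: 66×126/327 = 25.431
  Cat A, Store 2: 66×113/327 = 22.807
  Cat A, Store 3: 66×88/327 = 17.761
  Cat B, Store 1: 93×126/327 = 35.835
  Cat B, Store 2: 93×113/327 = 32.138
  Cat B, Store 3: 93×88/327 = 25.028
  Cat C, Store 1: 83×126/327 = 31.982
  Cat C, Store 2: 83×113/327 = 28.682
  Cat C, Store 3: 83×88/327 = 22.336
  Cat D, Store 1: 85×126/327 = 32.752
  Cat D, Store 2: 85×113/327 = 29.373
  Cat D, Store 3: 85×88/327 = 22.875
Contributions (O − E)²/E:
  (32 − 25.431)²/25.431 = 1.6968
  (25 − 22.807)²/22.807 = 0.2109
  (9 − 17.761)²/17.761 = 4.3216
  (35 − 35.835)²/35.835 = 0.0195
  (43 − 32.138)²/32.138 = 3.6711
  (15 − 25.028)²/25.028 = 4.0179
  (21 − 31.982)²/31.982 = 3.7710
  (25 − 28.682)²/28.682 = 0.4727
  (37 − 22.336)²/22.336 = 9.6272
  (38 − 32.752)²/32.752 = 0.8409
  (20 − 29.373)²/29.373 = 2.9909
  (27 − 22.875)²/22.875 = 0.7439
χ² = 1.6968 + 0.2109 + 4.3216 + 0.0195 + 3.6711 + 4.0179 + 3.7710 + 0.4727 + 9.6272 + 0.8409 + 2.9909 + 0.7439 = 32.38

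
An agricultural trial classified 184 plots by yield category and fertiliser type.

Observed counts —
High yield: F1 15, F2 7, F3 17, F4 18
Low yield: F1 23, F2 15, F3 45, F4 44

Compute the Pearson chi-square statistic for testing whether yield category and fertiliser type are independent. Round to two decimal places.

Row totals: 57, 127. Column totals: 38, 22, 62, 62. Grand total N = 184.
Expected counts (row total × column total / N):
  High yield, F1: 57×38/184 = 11.772
  High yield, F2: 57×22/184 = 6.815
  High yield, F3: 57×62/184 = 19.207
  High yield, F4: 57×62/184 = 19.207
  Low yield, F1: 127×38/184 = 26.228
  Low yield, F2: 127×22/184 = 15.185
  Low yield, F3: 127×62/184 = 42.793
  Low yield, F4: 127×62/184 = 42.793
Contributions (O − E)²/E:
  (15 − 11.772)²/11.772 = 0.8851
  (7 − 6.815)²/6.815 = 0.0050
  (17 − 19.207)²/19.207 = 0.2536
  (18 − 19.207)²/19.207 = 0.0758
  (23 − 26.228)²/26.228 = 0.3973
  (15 − 15.185)²/15.185 = 0.0023
  (45 − 42.793)²/42.793 = 0.1138
  (44 − 42.793)²/42.793 = 0.0340
χ² = 0.8851 + 0.0050 + 0.2536 + 0.0758 + 0.3973 + 0.0023 + 0.1138 + 0.0340 = 1.77

1.77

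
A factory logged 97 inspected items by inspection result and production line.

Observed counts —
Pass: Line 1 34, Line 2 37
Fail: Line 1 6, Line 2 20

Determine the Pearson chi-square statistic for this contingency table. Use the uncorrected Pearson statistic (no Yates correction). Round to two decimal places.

4.83

Row totals: 71, 26. Column totals: 40, 57. Grand total N = 97.
Expected counts (row total × column total / N):
  Pass, Line 1: 71×40/97 = 29.2784
  Pass, Line 2: 71×57/97 = 41.7216
  Fail, Line 1: 26×40/97 = 10.7216
  Fail, Line 2: 26×57/97 = 15.2784
Contributions (O − E)²/E:
  (34 − 29.2784)²/29.2784 = 0.7614
  (37 − 41.7216)²/41.7216 = 0.5343
  (6 − 10.7216)²/10.7216 = 2.0793
  (20 − 15.2784)²/15.2784 = 1.4592
χ² = 0.7614 + 0.5343 + 2.0793 + 1.4592 = 4.83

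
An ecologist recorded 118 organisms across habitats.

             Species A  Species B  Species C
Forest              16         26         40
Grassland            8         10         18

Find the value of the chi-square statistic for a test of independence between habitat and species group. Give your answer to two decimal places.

Row totals: 82, 36. Column totals: 24, 36, 58. Grand total N = 118.
Expected counts (row total × column total / N):
  Forest, Species A: 82×24/118 = 16.678
  Forest, Species B: 82×36/118 = 25.017
  Forest, Species C: 82×58/118 = 40.305
  Grassland, Species A: 36×24/118 = 7.322
  Grassland, Species B: 36×36/118 = 10.983
  Grassland, Species C: 36×58/118 = 17.695
Contributions (O − E)²/E:
  (16 − 16.678)²/16.678 = 0.0276
  (26 − 25.017)²/25.017 = 0.0386
  (40 − 40.305)²/40.305 = 0.0023
  (8 − 7.322)²/7.322 = 0.0628
  (10 − 10.983)²/10.983 = 0.0880
  (18 − 17.695)²/17.695 = 0.0053
χ² = 0.0276 + 0.0386 + 0.0023 + 0.0628 + 0.0880 + 0.0053 = 0.22

0.22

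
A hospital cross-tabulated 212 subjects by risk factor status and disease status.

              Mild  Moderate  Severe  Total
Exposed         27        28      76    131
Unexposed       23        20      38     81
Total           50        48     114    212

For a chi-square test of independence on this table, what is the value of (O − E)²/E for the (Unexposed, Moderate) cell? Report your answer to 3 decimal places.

0.150

Row total (Unexposed) = 81; column total (Moderate) = 48; N = 212.
Expected count E = 81 × 48 / 212 = 18.3396.
Contribution = (O − E)²/E = (20 − 18.3396)² / 18.3396 = 0.150.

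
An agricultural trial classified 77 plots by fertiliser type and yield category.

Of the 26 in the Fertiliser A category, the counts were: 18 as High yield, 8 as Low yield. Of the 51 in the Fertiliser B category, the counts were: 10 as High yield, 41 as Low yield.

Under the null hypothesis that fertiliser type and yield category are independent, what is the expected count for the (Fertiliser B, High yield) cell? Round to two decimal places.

Row total (Fertiliser B) = 51; column total (High yield) = 28; grand total N = 77.
Expected count = (row total × column total) / N = 51 × 28 / 77 = 18.55.

18.55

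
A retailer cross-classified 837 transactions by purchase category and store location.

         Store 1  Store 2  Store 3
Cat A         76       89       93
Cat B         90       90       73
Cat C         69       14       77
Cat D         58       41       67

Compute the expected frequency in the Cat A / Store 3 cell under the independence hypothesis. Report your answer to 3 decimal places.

Row total (Cat A) = 258; column total (Store 3) = 310; grand total N = 837.
Expected count = (row total × column total) / N = 258 × 310 / 837 = 95.556.

95.556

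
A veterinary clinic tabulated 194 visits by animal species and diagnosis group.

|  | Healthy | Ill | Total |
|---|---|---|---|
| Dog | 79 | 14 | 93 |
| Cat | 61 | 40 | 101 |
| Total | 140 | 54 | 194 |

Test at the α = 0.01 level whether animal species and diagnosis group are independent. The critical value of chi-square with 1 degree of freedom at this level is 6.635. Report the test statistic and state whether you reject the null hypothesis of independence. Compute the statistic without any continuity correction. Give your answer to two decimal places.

14.53; reject H₀

Grand total N = 194.
Expected counts (row total × column total / N):
  Dog, Healthy: 93×140/194 = 67.113
  Dog, Ill: 93×54/194 = 25.887
  Cat, Healthy: 101×140/194 = 72.887
  Cat, Ill: 101×54/194 = 28.113
Contributions (O − E)²/E:
  (79 − 67.113)²/67.113 = 2.1054
  (14 − 25.887)²/25.887 = 5.4584
  (61 − 72.887)²/72.887 = 1.9386
  (40 − 28.113)²/28.113 = 5.0262
χ² = 2.1054 + 5.4584 + 1.9386 + 5.0262 = 14.53
df = (2−1)(2−1) = 1. Since 14.53 > 6.635, reject the null hypothesis of independence at α = 0.01.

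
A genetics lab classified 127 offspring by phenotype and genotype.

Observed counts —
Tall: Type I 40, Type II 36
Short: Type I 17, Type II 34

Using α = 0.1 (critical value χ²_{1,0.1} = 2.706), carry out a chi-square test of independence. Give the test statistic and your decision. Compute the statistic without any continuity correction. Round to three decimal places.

4.595; reject H₀

Row totals: 76, 51. Column totals: 57, 70. Grand total N = 127.
Expected counts (row total × column total / N):
  Tall, Type I: 76×57/127 = 34.11024
  Tall, Type II: 76×70/127 = 41.88976
  Short, Type I: 51×57/127 = 22.88976
  Short, Type II: 51×70/127 = 28.11024
Contributions (O − E)²/E:
  (40 − 34.11024)²/34.11024 = 1.0170
  (36 − 41.88976)²/41.88976 = 0.8281
  (17 − 22.88976)²/22.88976 = 1.5155
  (34 − 28.11024)²/28.11024 = 1.2340
χ² = 1.0170 + 0.8281 + 1.5155 + 1.2340 = 4.595
df = (2−1)(2−1) = 1. Since 4.595 > 2.706, reject the null hypothesis of independence at α = 0.1.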